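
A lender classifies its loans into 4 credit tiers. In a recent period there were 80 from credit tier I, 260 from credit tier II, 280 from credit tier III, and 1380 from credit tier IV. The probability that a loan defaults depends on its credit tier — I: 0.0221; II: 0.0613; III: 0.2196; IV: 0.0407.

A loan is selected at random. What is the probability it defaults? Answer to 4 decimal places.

0.0677

Total: 80 + 260 + 280 + 1380 = 2000.
P(I) = 80/2000 = 0.04. P(II) = 260/2000 = 0.13. P(III) = 280/2000 = 0.14. P(IV) = 1380/2000 = 0.69.
P(D) = P(D|I)·P(I) + P(D|II)·P(II) + P(D|III)·P(III) + P(D|IV)·P(IV)
      = 0.0221·0.04 + 0.0613·0.13 + 0.2196·0.14 + 0.0407·0.69
      = 0.000884 + 0.007969 + 0.030744 + 0.028083 = 0.06768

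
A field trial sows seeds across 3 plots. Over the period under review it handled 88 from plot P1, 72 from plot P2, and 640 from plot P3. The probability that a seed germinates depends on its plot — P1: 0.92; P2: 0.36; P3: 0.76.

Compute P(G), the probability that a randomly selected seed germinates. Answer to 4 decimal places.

P(G) ≈ 0.7416

Total: 88 + 72 + 640 = 800.
P(P1) = 88/800 = 0.11. P(P2) = 72/800 = 0.09. P(P3) = 640/800 = 0.8.
By the law of total probability,
P(G) = P(G|P1)·P(P1) + P(G|P2)·P(P2) + P(G|P3)·P(P3)
      = 0.92·0.11 + 0.36·0.09 + 0.76·0.8
      = 0.1012 + 0.0324 + 0.608 = 0.7416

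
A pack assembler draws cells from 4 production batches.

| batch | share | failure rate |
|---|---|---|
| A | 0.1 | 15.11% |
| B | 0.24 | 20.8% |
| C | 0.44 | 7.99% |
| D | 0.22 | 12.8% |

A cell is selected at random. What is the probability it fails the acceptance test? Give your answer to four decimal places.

Summing over the partition,
P(F) = P(F|A)·P(A) + P(F|B)·P(B) + P(F|C)·P(C) + P(F|D)·P(D)
      = 0.1511·0.1 + 0.208·0.24 + 0.0799·0.44 + 0.128·0.22
      = 0.01511 + 0.04992 + 0.035156 + 0.02816 = 0.128346

P(F) ≈ 0.1283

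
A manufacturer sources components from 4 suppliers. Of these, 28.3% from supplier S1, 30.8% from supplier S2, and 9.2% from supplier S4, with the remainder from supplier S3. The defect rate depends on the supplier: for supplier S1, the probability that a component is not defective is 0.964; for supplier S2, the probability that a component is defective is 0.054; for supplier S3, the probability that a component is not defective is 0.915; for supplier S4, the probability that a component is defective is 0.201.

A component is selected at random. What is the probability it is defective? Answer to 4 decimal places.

P(S3) = 1 − (0.283 + 0.308 + 0.092) = 0.317.
P(D|S1) = 1 − 0.964 = 0.036.
P(D|S3) = 1 − 0.915 = 0.085.
P(D) = P(D|S1)·P(S1) + P(D|S2)·P(S2) + P(D|S3)·P(S3) + P(D|S4)·P(S4)
      = 0.036·0.283 + 0.054·0.308 + 0.085·0.317 + 0.201·0.092
      = 0.010188 + 0.016632 + 0.026945 + 0.018492 = 0.072257

0.0723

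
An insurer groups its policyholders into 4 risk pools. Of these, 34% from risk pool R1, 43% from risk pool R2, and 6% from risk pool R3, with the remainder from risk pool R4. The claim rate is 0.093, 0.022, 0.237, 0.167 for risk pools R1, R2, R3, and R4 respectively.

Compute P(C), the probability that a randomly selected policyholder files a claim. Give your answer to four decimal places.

P(R4) = 1 − (0.34 + 0.43 + 0.06) = 0.17.
By the law of total probability,
P(C) = P(C|R1)·P(R1) + P(C|R2)·P(R2) + P(C|R3)·P(R3) + P(C|R4)·P(R4)
      = 0.093·0.34 + 0.022·0.43 + 0.237·0.06 + 0.167·0.17
      = 0.03162 + 0.00946 + 0.01422 + 0.02839 = 0.08369

0.0837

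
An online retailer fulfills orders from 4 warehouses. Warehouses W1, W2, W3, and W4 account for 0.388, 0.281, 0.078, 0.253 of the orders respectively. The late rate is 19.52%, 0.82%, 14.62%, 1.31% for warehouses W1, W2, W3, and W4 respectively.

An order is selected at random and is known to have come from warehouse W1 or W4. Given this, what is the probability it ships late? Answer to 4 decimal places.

Let S = {W1, W4}.
P(S) = 0.388 + 0.253 = 0.641.
P(L ∩ S) = 0.1952·0.388 + 0.0131·0.253 = 0.0757376 + 0.0033143 = 0.0790519.
P(L | S) = 0.0790519 / 0.641 = 0.123326…

P(L|S) ≈ 0.1233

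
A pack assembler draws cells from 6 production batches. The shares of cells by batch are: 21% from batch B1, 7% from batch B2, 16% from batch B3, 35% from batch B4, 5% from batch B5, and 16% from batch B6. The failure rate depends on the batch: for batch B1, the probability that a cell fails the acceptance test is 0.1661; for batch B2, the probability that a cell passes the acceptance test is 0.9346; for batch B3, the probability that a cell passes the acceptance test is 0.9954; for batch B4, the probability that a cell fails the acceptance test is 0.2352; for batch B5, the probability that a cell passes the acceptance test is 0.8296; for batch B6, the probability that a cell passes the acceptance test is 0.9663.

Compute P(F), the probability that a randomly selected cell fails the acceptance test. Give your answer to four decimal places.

P(F|B2) = 1 − 0.9346 = 0.0654.
P(F|B3) = 1 − 0.9954 = 0.0046.
P(F|B5) = 1 − 0.8296 = 0.1704.
P(F|B6) = 1 − 0.9663 = 0.0337.
P(F) = P(F|B1)·P(B1) + P(F|B2)·P(B2) + P(F|B3)·P(B3) + P(F|B4)·P(B4) + P(F|B5)·P(B5) + P(F|B6)·P(B6)
      = 0.1661·0.21 + 0.0654·0.07 + 0.0046·0.16 + 0.2352·0.35 + 0.1704·0.05 + 0.0337·0.16
      = 0.034881 + 0.004578 + 0.000736 + 0.08232 + 0.00852 + 0.005392 = 0.136427

P(F) ≈ 0.1364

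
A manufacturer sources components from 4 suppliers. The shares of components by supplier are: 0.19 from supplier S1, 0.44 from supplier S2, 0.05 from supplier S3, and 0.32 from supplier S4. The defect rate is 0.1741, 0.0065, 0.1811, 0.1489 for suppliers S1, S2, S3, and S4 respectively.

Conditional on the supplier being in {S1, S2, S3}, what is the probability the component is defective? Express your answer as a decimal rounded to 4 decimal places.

Let S = {S1, S2, S3}.
P(S) = 0.19 + 0.44 + 0.05 = 0.68.
P(D ∩ S) = 0.1741·0.19 + 0.0065·0.44 + 0.1811·0.05 = 0.033079 + 0.00286 + 0.009055 = 0.044994.
P(D | S) = 0.044994 / 0.68 = 0.066168…

P(D|S) ≈ 0.0662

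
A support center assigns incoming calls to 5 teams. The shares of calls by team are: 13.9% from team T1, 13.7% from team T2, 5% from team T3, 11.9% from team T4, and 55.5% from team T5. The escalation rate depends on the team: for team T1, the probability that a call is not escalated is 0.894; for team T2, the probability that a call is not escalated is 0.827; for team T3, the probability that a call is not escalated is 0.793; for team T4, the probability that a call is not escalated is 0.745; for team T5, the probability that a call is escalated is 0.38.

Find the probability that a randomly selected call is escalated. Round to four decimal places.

P(E) ≈ 0.2900

P(E|T1) = 1 − 0.894 = 0.106.
P(E|T2) = 1 − 0.827 = 0.173.
P(E|T3) = 1 − 0.793 = 0.207.
P(E|T4) = 1 − 0.745 = 0.255.
Using total probability over the partition,
P(E) = P(E|T1)·P(T1) + P(E|T2)·P(T2) + P(E|T3)·P(T3) + P(E|T4)·P(T4) + P(E|T5)·P(T5)
      = 0.106·0.139 + 0.173·0.137 + 0.207·0.05 + 0.255·0.119 + 0.38·0.555
      = 0.014734 + 0.023701 + 0.01035 + 0.030345 + 0.2109 = 0.29003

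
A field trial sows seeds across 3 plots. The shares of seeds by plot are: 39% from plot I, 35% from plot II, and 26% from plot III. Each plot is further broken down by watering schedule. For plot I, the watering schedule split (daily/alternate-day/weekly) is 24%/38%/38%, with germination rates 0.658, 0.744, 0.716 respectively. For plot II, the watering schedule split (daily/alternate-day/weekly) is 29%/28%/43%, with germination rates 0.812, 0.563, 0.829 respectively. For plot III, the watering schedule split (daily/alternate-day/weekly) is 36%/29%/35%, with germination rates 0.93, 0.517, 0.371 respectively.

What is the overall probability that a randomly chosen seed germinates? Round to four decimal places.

P(G|I) = 0.24·0.658 + 0.38·0.744 + 0.38·0.716 = 0.15792 + 0.28272 + 0.27208 = 0.71272
P(G|II) = 0.29·0.812 + 0.28·0.563 + 0.43·0.829 = 0.23548 + 0.15764 + 0.35647 = 0.74959
P(G|III) = 0.36·0.93 + 0.29·0.517 + 0.35·0.371 = 0.3348 + 0.14993 + 0.12985 = 0.61458
By total probability over the outer partition,
P(G) = 0.39·0.71272 + 0.35·0.74959 + 0.26·0.61458
      = 0.2779608 + 0.2623565 + 0.1597908 = 0.7001081

0.7001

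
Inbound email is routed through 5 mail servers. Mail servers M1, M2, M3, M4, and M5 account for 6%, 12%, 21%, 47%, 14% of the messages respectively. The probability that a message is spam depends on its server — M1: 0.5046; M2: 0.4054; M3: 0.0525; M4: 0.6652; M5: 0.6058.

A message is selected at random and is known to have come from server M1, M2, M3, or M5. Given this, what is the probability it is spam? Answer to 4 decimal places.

Let J = {M1, M2, M3, M5}.
P(J) = 0.06 + 0.12 + 0.21 + 0.14 = 0.53.
P(S ∩ J) = 0.5046·0.06 + 0.4054·0.12 + 0.0525·0.21 + 0.6058·0.14 = 0.030276 + 0.048648 + 0.011025 + 0.084812 = 0.174761.
P(S | J) = 0.174761 / 0.53 = 0.329738…

P(S|J) ≈ 0.3297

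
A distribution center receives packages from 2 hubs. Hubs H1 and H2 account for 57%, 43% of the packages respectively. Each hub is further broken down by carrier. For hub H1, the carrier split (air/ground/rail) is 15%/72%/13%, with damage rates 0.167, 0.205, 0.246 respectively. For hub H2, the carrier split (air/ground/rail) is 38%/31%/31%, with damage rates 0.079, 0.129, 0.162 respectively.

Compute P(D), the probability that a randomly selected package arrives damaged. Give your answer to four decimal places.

P(D) ≈ 0.1683

P(D|H1) = 0.15·0.167 + 0.72·0.205 + 0.13·0.246 = 0.02505 + 0.1476 + 0.03198 = 0.20463
P(D|H2) = 0.38·0.079 + 0.31·0.129 + 0.31·0.162 = 0.03002 + 0.03999 + 0.05022 = 0.12023
By total probability over the outer partition,
P(D) = 0.57·0.20463 + 0.43·0.12023
      = 0.1166391 + 0.0516989 = 0.168338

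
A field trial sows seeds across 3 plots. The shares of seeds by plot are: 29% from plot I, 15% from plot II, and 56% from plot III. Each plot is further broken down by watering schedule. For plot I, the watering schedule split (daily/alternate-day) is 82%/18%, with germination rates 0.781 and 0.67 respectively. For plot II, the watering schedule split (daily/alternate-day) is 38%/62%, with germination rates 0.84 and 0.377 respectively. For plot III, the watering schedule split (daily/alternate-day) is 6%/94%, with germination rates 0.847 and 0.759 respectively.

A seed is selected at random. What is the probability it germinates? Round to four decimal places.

P(G|I) = 0.82·0.781 + 0.18·0.67 = 0.64042 + 0.1206 = 0.76102
P(G|II) = 0.38·0.84 + 0.62·0.377 = 0.3192 + 0.23374 = 0.55294
P(G|III) = 0.06·0.847 + 0.94·0.759 = 0.05082 + 0.71346 = 0.76428
By total probability over the outer partition,
P(G) = 0.29·0.76102 + 0.15·0.55294 + 0.56·0.76428
      = 0.2206958 + 0.082941 + 0.4279968 = 0.7316336

0.7316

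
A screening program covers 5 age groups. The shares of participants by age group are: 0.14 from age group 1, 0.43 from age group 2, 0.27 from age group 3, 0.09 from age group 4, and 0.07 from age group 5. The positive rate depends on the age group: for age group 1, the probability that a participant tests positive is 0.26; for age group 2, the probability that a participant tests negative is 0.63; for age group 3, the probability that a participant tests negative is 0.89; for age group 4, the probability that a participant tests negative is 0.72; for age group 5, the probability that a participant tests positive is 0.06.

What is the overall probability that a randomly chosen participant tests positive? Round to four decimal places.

P(T|2) = 1 − 0.63 = 0.37.
P(T|3) = 1 − 0.89 = 0.11.
P(T|4) = 1 − 0.72 = 0.28.
P(T) = P(T|1)·P(1) + P(T|2)·P(2) + P(T|3)·P(3) + P(T|4)·P(4) + P(T|5)·P(5)
      = 0.26·0.14 + 0.37·0.43 + 0.11·0.27 + 0.28·0.09 + 0.06·0.07
      = 0.0364 + 0.1591 + 0.0297 + 0.0252 + 0.0042 = 0.2546

0.2546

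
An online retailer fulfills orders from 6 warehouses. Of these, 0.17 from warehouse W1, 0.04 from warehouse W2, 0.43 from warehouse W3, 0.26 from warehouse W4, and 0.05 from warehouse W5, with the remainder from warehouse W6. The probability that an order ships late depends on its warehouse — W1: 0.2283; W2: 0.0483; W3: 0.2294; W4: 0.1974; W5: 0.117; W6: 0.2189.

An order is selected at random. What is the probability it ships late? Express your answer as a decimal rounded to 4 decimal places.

0.2075

P(W6) = 1 − (0.17 + 0.04 + 0.43 + 0.26 + 0.05) = 0.05.
Summing over the partition,
P(L) = P(L|W1)·P(W1) + P(L|W2)·P(W2) + P(L|W3)·P(W3) + P(L|W4)·P(W4) + P(L|W5)·P(W5) + P(L|W6)·P(W6)
      = 0.2283·0.17 + 0.0483·0.04 + 0.2294·0.43 + 0.1974·0.26 + 0.117·0.05 + 0.2189·0.05
      = 0.038811 + 0.001932 + 0.098642 + 0.051324 + 0.00585 + 0.010945 = 0.207504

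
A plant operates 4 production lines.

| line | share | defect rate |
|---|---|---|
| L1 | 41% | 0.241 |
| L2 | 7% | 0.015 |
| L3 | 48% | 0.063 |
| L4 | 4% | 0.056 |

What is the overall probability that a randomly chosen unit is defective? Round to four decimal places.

Using total probability over the partition,
P(D) = P(D|L1)·P(L1) + P(D|L2)·P(L2) + P(D|L3)·P(L3) + P(D|L4)·P(L4)
      = 0.241·0.41 + 0.015·0.07 + 0.063·0.48 + 0.056·0.04
      = 0.09881 + 0.00105 + 0.03024 + 0.00224 = 0.13234

0.1323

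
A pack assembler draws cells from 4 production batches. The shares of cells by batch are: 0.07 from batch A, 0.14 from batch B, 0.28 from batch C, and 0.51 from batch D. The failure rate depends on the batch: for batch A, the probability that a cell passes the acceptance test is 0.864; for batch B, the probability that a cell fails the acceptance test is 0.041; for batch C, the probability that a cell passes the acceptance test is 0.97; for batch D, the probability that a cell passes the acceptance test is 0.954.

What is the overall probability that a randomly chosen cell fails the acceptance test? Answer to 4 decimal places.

P(F|A) = 1 − 0.864 = 0.136.
P(F|C) = 1 − 0.97 = 0.03.
P(F|D) = 1 − 0.954 = 0.046.
By the law of total probability,
P(F) = P(F|A)·P(A) + P(F|B)·P(B) + P(F|C)·P(C) + P(F|D)·P(D)
      = 0.136·0.07 + 0.041·0.14 + 0.03·0.28 + 0.046·0.51
      = 0.00952 + 0.00574 + 0.0084 + 0.02346 = 0.04712

P(F) ≈ 0.0471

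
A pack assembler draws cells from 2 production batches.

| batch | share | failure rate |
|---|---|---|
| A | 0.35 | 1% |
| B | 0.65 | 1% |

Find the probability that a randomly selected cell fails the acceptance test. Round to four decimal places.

By the law of total probability,
P(F) = P(F|A)·P(A) + P(F|B)·P(B)
      = 0.01·0.35 + 0.01·0.65
      = 0.0035 + 0.0065 = 0.01

P(F) ≈ 0.0100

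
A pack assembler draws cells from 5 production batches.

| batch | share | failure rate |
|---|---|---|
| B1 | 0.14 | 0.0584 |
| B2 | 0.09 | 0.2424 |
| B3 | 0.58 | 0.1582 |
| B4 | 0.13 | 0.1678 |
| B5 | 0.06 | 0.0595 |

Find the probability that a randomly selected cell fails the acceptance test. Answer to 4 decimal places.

0.1471

P(F) = P(F|B1)·P(B1) + P(F|B2)·P(B2) + P(F|B3)·P(B3) + P(F|B4)·P(B4) + P(F|B5)·P(B5)
      = 0.0584·0.14 + 0.2424·0.09 + 0.1582·0.58 + 0.1678·0.13 + 0.0595·0.06
      = 0.008176 + 0.021816 + 0.091756 + 0.021814 + 0.00357 = 0.147132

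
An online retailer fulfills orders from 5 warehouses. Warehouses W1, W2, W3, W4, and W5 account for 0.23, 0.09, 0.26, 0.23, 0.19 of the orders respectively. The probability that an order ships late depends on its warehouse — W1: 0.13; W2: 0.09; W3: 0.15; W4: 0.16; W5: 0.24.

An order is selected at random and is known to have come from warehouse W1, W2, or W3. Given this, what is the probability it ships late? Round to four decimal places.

Let S = {W1, W2, W3}.
P(S) = 0.23 + 0.09 + 0.26 = 0.58.
P(L ∩ S) = 0.13·0.23 + 0.09·0.09 + 0.15·0.26 = 0.0299 + 0.0081 + 0.039 = 0.077.
P(L | S) = 0.077 / 0.58 = 0.132759…

P(L|S) ≈ 0.1328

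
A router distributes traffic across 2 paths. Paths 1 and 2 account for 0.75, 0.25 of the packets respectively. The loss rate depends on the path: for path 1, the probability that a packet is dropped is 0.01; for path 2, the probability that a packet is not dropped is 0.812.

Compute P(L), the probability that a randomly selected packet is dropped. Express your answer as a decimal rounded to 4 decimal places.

P(L|2) = 1 − 0.812 = 0.188.
P(L) = P(L|1)·P(1) + P(L|2)·P(2)
      = 0.01·0.75 + 0.188·0.25
      = 0.0075 + 0.047 = 0.0545

P(L) ≈ 0.0545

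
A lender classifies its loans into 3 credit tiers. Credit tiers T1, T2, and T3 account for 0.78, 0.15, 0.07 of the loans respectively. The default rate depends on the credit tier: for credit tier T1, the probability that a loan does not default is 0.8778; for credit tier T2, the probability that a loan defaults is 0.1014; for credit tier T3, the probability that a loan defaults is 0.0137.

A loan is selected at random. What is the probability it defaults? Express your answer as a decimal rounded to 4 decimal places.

0.1115

P(D|T1) = 1 − 0.8778 = 0.1222.
P(D) = P(D|T1)·P(T1) + P(D|T2)·P(T2) + P(D|T3)·P(T3)
      = 0.1222·0.78 + 0.1014·0.15 + 0.0137·0.07
      = 0.095316 + 0.01521 + 0.000959 = 0.111485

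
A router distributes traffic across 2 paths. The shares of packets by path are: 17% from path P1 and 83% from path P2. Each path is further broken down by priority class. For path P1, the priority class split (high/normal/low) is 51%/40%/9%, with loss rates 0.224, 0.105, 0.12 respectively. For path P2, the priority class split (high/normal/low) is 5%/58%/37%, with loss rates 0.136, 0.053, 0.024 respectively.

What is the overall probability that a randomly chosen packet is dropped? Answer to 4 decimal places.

0.0669

P(L|P1) = 0.51·0.224 + 0.4·0.105 + 0.09·0.12 = 0.11424 + 0.042 + 0.0108 = 0.16704
P(L|P2) = 0.05·0.136 + 0.58·0.053 + 0.37·0.024 = 0.0068 + 0.03074 + 0.00888 = 0.04642
Then overall,
P(L) = 0.17·0.16704 + 0.83·0.04642
      = 0.0283968 + 0.0385286 = 0.0669254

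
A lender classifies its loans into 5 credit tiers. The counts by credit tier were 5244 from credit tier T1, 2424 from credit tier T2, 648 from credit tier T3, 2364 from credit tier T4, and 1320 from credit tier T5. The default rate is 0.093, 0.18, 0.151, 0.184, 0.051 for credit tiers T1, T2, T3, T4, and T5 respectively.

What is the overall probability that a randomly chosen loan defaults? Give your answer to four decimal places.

P(D) ≈ 0.1270

Total: 5244 + 2424 + 648 + 2364 + 1320 = 12000.
P(T1) = 5244/12000 = 0.437. P(T2) = 2424/12000 = 0.202. P(T3) = 648/12000 = 0.054. P(T4) = 2364/12000 = 0.197. P(T5) = 1320/12000 = 0.11.
P(D) = P(D|T1)·P(T1) + P(D|T2)·P(T2) + P(D|T3)·P(T3) + P(D|T4)·P(T4) + P(D|T5)·P(T5)
      = 0.093·0.437 + 0.18·0.202 + 0.151·0.054 + 0.184·0.197 + 0.051·0.11
      = 0.040641 + 0.03636 + 0.008154 + 0.036248 + 0.00561 = 0.127013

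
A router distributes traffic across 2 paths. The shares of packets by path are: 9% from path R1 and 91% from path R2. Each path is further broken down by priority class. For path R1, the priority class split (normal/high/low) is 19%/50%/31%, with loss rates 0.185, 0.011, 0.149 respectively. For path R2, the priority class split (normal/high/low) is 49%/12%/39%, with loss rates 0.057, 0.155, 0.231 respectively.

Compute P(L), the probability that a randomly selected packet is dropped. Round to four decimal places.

P(L|R1) = 0.19·0.185 + 0.5·0.011 + 0.31·0.149 = 0.03515 + 0.0055 + 0.04619 = 0.08684
P(L|R2) = 0.49·0.057 + 0.12·0.155 + 0.39·0.231 = 0.02793 + 0.0186 + 0.09009 = 0.13662
Then overall,
P(L) = 0.09·0.08684 + 0.91·0.13662
      = 0.0078156 + 0.1243242 = 0.1321398

P(L) ≈ 0.1321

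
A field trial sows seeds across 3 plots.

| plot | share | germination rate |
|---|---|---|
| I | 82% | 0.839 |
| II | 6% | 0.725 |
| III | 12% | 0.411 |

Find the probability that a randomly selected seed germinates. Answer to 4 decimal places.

P(G) ≈ 0.7808

Summing over the partition,
P(G) = P(G|I)·P(I) + P(G|II)·P(II) + P(G|III)·P(III)
      = 0.839·0.82 + 0.725·0.06 + 0.411·0.12
      = 0.68798 + 0.0435 + 0.04932 = 0.7808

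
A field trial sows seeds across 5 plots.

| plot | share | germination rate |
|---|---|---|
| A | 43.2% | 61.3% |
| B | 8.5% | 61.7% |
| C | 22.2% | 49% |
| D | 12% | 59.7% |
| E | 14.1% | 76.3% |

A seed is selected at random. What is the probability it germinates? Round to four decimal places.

By the law of total probability,
P(G) = P(G|A)·P(A) + P(G|B)·P(B) + P(G|C)·P(C) + P(G|D)·P(D) + P(G|E)·P(E)
      = 0.613·0.432 + 0.617·0.085 + 0.49·0.222 + 0.597·0.12 + 0.763·0.141
      = 0.264816 + 0.052445 + 0.10878 + 0.07164 + 0.107583 = 0.605264

0.6053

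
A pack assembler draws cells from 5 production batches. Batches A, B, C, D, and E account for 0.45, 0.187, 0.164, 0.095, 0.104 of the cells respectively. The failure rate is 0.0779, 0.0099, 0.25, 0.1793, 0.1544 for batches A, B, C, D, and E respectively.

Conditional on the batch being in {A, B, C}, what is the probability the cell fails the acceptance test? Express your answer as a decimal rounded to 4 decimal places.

Let S = {A, B, C}.
P(S) = 0.45 + 0.187 + 0.164 = 0.801.
P(F ∩ S) = 0.0779·0.45 + 0.0099·0.187 + 0.25·0.164 = 0.035055 + 0.0018513 + 0.041 = 0.0779063.
P(F | S) = 0.0779063 / 0.801 = 0.097261…

0.0973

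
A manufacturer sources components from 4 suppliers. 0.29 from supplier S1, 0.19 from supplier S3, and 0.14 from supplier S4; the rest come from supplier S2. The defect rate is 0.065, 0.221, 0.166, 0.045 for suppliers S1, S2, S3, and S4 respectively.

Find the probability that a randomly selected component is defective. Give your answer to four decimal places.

P(S2) = 1 − (0.29 + 0.19 + 0.14) = 0.38.
P(D) = P(D|S1)·P(S1) + P(D|S2)·P(S2) + P(D|S3)·P(S3) + P(D|S4)·P(S4)
      = 0.065·0.29 + 0.221·0.38 + 0.166·0.19 + 0.045·0.14
      = 0.01885 + 0.08398 + 0.03154 + 0.0063 = 0.14067

0.1407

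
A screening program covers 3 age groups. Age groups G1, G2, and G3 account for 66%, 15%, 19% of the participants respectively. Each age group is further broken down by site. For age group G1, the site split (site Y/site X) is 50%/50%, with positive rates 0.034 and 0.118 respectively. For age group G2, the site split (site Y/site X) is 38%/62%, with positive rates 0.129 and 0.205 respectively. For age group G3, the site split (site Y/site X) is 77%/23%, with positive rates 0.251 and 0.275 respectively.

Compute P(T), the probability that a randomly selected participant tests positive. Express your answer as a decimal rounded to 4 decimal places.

0.1253

P(T|G1) = 0.5·0.034 + 0.5·0.118 = 0.017 + 0.059 = 0.076
P(T|G2) = 0.38·0.129 + 0.62·0.205 = 0.04902 + 0.1271 = 0.17612
P(T|G3) = 0.77·0.251 + 0.23·0.275 = 0.19327 + 0.06325 = 0.25652
By total probability over the outer partition,
P(T) = 0.66·0.076 + 0.15·0.17612 + 0.19·0.25652
      = 0.05016 + 0.026418 + 0.0487388 = 0.1253168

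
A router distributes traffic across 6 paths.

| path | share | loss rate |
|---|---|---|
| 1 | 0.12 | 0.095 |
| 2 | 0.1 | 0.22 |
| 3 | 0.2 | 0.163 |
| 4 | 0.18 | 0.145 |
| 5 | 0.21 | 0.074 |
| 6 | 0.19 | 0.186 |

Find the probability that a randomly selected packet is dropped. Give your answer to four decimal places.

P(L) ≈ 0.1430

P(L) = P(L|1)·P(1) + P(L|2)·P(2) + P(L|3)·P(3) + P(L|4)·P(4) + P(L|5)·P(5) + P(L|6)·P(6)
      = 0.095·0.12 + 0.22·0.1 + 0.163·0.2 + 0.145·0.18 + 0.074·0.21 + 0.186·0.19
      = 0.0114 + 0.022 + 0.0326 + 0.0261 + 0.01554 + 0.03534 = 0.14298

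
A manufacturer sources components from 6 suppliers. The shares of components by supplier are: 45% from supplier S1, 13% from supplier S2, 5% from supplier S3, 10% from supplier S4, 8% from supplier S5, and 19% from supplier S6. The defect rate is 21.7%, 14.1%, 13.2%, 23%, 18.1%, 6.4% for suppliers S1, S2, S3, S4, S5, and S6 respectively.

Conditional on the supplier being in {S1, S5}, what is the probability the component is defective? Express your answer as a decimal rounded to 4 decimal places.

Let S = {S1, S5}.
P(S) = 0.45 + 0.08 = 0.53.
P(D ∩ S) = 0.217·0.45 + 0.181·0.08 = 0.09765 + 0.01448 = 0.11213.
P(D | S) = 0.11213 / 0.53 = 0.211566…

P(D|S) ≈ 0.2116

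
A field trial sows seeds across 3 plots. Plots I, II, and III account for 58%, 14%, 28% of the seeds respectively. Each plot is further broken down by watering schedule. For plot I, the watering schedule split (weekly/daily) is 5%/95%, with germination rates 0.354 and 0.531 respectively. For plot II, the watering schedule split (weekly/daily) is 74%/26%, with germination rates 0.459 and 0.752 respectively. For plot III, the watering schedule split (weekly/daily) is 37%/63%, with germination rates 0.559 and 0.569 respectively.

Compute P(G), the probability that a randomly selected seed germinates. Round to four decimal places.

P(G|I) = 0.05·0.354 + 0.95·0.531 = 0.0177 + 0.50445 = 0.52215
P(G|II) = 0.74·0.459 + 0.26·0.752 = 0.33966 + 0.19552 = 0.53518
P(G|III) = 0.37·0.559 + 0.63·0.569 = 0.20683 + 0.35847 = 0.5653
Then overall,
P(G) = 0.58·0.52215 + 0.14·0.53518 + 0.28·0.5653
      = 0.302847 + 0.0749252 + 0.158284 = 0.5360562

P(G) ≈ 0.5361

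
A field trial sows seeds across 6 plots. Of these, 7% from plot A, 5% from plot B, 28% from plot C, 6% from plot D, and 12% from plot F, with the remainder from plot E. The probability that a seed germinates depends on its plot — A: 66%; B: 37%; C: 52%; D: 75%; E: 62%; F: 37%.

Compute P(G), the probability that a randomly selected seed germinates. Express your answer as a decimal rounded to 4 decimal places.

P(E) = 1 − (0.07 + 0.05 + 0.28 + 0.06 + 0.12) = 0.42.
Summing over the partition,
P(G) = P(G|A)·P(A) + P(G|B)·P(B) + P(G|C)·P(C) + P(G|D)·P(D) + P(G|E)·P(E) + P(G|F)·P(F)
      = 0.66·0.07 + 0.37·0.05 + 0.52·0.28 + 0.75·0.06 + 0.62·0.42 + 0.37·0.12
      = 0.0462 + 0.0185 + 0.1456 + 0.045 + 0.2604 + 0.0444 = 0.5601

0.5601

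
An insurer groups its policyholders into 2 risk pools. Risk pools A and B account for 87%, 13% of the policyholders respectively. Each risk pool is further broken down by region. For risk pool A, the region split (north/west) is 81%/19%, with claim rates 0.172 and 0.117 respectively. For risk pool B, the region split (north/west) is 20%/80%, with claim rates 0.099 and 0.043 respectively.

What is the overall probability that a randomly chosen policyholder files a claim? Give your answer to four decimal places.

P(C|A) = 0.81·0.172 + 0.19·0.117 = 0.13932 + 0.02223 = 0.16155
P(C|B) = 0.2·0.099 + 0.8·0.043 = 0.0198 + 0.0344 = 0.0542
Then overall,
P(C) = 0.87·0.16155 + 0.13·0.0542
      = 0.1405485 + 0.007046 = 0.1475945

0.1476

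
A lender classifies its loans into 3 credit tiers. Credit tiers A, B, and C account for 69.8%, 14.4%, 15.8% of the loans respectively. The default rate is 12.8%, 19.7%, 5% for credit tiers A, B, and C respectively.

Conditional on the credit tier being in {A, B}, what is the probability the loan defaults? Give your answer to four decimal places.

Let S = {A, B}.
P(S) = 0.698 + 0.144 = 0.842.
P(D ∩ S) = 0.128·0.698 + 0.197·0.144 = 0.089344 + 0.028368 = 0.117712.
P(D | S) = 0.117712 / 0.842 = 0.139800…

0.1398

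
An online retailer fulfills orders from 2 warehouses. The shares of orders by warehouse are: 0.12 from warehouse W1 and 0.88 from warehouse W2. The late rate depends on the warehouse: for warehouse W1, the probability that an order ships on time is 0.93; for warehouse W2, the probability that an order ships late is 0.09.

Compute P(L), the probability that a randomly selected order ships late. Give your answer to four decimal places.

P(L|W1) = 1 − 0.93 = 0.07.
P(L) = P(L|W1)·P(W1) + P(L|W2)·P(W2)
      = 0.07·0.12 + 0.09·0.88
      = 0.0084 + 0.0792 = 0.0876

0.0876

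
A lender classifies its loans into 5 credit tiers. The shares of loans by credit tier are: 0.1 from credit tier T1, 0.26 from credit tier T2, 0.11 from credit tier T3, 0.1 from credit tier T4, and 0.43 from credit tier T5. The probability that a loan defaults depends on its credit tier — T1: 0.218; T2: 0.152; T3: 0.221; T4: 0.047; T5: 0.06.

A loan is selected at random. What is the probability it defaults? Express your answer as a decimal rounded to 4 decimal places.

Using total probability over the partition,
P(D) = P(D|T1)·P(T1) + P(D|T2)·P(T2) + P(D|T3)·P(T3) + P(D|T4)·P(T4) + P(D|T5)·P(T5)
      = 0.218·0.1 + 0.152·0.26 + 0.221·0.11 + 0.047·0.1 + 0.06·0.43
      = 0.0218 + 0.03952 + 0.02431 + 0.0047 + 0.0258 = 0.11613

0.1161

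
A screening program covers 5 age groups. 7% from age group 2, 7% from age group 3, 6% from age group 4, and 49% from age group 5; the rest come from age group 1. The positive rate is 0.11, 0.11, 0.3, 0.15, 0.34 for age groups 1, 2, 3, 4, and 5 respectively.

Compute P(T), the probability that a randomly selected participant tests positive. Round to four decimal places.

0.2384

P(1) = 1 − (0.07 + 0.07 + 0.06 + 0.49) = 0.31.
P(T) = P(T|1)·P(1) + P(T|2)·P(2) + P(T|3)·P(3) + P(T|4)·P(4) + P(T|5)·P(5)
      = 0.11·0.31 + 0.11·0.07 + 0.3·0.07 + 0.15·0.06 + 0.34·0.49
      = 0.0341 + 0.0077 + 0.021 + 0.009 + 0.1666 = 0.2384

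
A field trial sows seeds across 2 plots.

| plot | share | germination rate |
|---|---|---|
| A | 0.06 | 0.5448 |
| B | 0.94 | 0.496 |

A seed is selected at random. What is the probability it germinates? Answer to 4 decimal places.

P(G) = P(G|A)·P(A) + P(G|B)·P(B)
      = 0.5448·0.06 + 0.496·0.94
      = 0.032688 + 0.46624 = 0.498928

0.4989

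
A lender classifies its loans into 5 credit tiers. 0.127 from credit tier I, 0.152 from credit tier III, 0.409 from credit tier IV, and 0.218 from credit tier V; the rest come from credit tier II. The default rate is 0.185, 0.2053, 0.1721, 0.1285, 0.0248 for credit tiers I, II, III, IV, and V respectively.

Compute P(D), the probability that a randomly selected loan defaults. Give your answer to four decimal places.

P(II) = 1 − (0.127 + 0.152 + 0.409 + 0.218) = 0.094.
P(D) = P(D|I)·P(I) + P(D|II)·P(II) + P(D|III)·P(III) + P(D|IV)·P(IV) + P(D|V)·P(V)
      = 0.185·0.127 + 0.2053·0.094 + 0.1721·0.152 + 0.1285·0.409 + 0.0248·0.218
      = 0.023495 + 0.0192982 + 0.0261592 + 0.0525565 + 0.0054064 = 0.1269153

P(D) ≈ 0.1269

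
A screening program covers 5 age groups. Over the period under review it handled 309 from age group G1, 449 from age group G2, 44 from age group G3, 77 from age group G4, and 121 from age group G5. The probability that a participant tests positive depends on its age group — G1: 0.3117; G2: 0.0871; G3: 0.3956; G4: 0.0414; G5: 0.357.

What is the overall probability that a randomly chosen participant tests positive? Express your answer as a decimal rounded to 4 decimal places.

Total: 309 + 449 + 44 + 77 + 121 = 1000.
P(G1) = 309/1000 = 0.309. P(G2) = 449/1000 = 0.449. P(G3) = 44/1000 = 0.044. P(G4) = 77/1000 = 0.077. P(G5) = 121/1000 = 0.121.
Summing over the partition,
P(T) = P(T|G1)·P(G1) + P(T|G2)·P(G2) + P(T|G3)·P(G3) + P(T|G4)·P(G4) + P(T|G5)·P(G5)
      = 0.3117·0.309 + 0.0871·0.449 + 0.3956·0.044 + 0.0414·0.077 + 0.357·0.121
      = 0.0963153 + 0.0391079 + 0.0174064 + 0.0031878 + 0.043197 = 0.1992144

0.1992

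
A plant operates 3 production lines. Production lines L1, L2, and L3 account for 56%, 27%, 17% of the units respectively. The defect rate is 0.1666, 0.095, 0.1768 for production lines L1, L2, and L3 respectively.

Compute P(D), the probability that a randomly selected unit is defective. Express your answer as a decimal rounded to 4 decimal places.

P(D) = P(D|L1)·P(L1) + P(D|L2)·P(L2) + P(D|L3)·P(L3)
      = 0.1666·0.56 + 0.095·0.27 + 0.1768·0.17
      = 0.093296 + 0.02565 + 0.030056 = 0.149002

P(D) ≈ 0.1490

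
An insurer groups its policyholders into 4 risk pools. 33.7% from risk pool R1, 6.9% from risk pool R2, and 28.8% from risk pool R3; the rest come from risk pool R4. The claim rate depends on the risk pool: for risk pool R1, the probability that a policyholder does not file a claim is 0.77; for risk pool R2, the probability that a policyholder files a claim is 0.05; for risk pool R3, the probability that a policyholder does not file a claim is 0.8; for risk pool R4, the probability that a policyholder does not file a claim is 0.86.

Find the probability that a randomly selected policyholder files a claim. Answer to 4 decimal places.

P(R4) = 1 − (0.337 + 0.069 + 0.288) = 0.306.
P(C|R1) = 1 − 0.77 = 0.23.
P(C|R3) = 1 − 0.8 = 0.2.
P(C|R4) = 1 − 0.86 = 0.14.
P(C) = P(C|R1)·P(R1) + P(C|R2)·P(R2) + P(C|R3)·P(R3) + P(C|R4)·P(R4)
      = 0.23·0.337 + 0.05·0.069 + 0.2·0.288 + 0.14·0.306
      = 0.07751 + 0.00345 + 0.0576 + 0.04284 = 0.1814

0.1814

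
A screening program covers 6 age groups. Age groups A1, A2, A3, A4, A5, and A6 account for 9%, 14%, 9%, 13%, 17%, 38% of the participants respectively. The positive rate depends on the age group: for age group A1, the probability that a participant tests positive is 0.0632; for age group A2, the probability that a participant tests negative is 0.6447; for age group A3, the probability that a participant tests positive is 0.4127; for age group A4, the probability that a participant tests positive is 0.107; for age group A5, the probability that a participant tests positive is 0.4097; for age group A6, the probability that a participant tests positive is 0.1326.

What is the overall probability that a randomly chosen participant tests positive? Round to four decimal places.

P(T) ≈ 0.2265

P(T|A2) = 1 − 0.6447 = 0.3553.
P(T) = P(T|A1)·P(A1) + P(T|A2)·P(A2) + P(T|A3)·P(A3) + P(T|A4)·P(A4) + P(T|A5)·P(A5) + P(T|A6)·P(A6)
      = 0.0632·0.09 + 0.3553·0.14 + 0.4127·0.09 + 0.107·0.13 + 0.4097·0.17 + 0.1326·0.38
      = 0.005688 + 0.049742 + 0.037143 + 0.01391 + 0.069649 + 0.050388 = 0.22652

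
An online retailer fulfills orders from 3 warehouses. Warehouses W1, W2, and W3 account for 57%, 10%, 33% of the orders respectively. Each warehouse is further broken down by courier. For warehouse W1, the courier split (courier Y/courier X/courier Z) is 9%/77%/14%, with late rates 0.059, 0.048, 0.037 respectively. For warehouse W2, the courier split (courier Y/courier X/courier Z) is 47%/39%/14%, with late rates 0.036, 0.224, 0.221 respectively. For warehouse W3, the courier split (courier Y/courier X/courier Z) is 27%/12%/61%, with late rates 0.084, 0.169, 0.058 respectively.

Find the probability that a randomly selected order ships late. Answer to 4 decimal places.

P(L) ≈ 0.0664

P(L|W1) = 0.09·0.059 + 0.77·0.048 + 0.14·0.037 = 0.00531 + 0.03696 + 0.00518 = 0.04745
P(L|W2) = 0.47·0.036 + 0.39·0.224 + 0.14·0.221 = 0.01692 + 0.08736 + 0.03094 = 0.13522
P(L|W3) = 0.27·0.084 + 0.12·0.169 + 0.61·0.058 = 0.02268 + 0.02028 + 0.03538 = 0.07834
By total probability over the outer partition,
P(L) = 0.57·0.04745 + 0.1·0.13522 + 0.33·0.07834
      = 0.0270465 + 0.013522 + 0.0258522 = 0.0664207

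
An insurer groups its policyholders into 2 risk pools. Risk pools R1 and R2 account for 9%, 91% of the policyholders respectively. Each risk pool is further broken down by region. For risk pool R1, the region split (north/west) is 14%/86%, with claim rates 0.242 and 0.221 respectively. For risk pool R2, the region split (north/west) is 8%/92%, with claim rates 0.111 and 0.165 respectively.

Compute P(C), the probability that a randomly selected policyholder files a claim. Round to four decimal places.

0.1664

P(C|R1) = 0.14·0.242 + 0.86·0.221 = 0.03388 + 0.19006 = 0.22394
P(C|R2) = 0.08·0.111 + 0.92·0.165 = 0.00888 + 0.1518 = 0.16068
Then overall,
P(C) = 0.09·0.22394 + 0.91·0.16068
      = 0.0201546 + 0.1462188 = 0.1663734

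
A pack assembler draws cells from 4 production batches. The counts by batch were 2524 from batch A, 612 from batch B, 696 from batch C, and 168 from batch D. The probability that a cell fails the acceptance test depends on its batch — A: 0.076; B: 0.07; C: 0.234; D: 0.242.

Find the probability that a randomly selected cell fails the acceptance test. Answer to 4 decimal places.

Total: 2524 + 612 + 696 + 168 = 4000.
P(A) = 2524/4000 = 0.631. P(B) = 612/4000 = 0.153. P(C) = 696/4000 = 0.174. P(D) = 168/4000 = 0.042.
P(F) = P(F|A)·P(A) + P(F|B)·P(B) + P(F|C)·P(C) + P(F|D)·P(D)
      = 0.076·0.631 + 0.07·0.153 + 0.234·0.174 + 0.242·0.042
      = 0.047956 + 0.01071 + 0.040716 + 0.010164 = 0.109546

P(F) ≈ 0.1095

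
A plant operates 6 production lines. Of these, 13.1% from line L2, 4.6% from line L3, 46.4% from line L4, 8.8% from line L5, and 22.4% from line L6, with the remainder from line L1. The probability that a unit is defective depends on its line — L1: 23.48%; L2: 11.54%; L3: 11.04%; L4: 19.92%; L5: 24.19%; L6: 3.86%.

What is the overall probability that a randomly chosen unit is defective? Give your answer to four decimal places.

0.1536

P(L1) = 1 − (0.131 + 0.046 + 0.464 + 0.088 + 0.224) = 0.047.
By the law of total probability,
P(D) = P(D|L1)·P(L1) + P(D|L2)·P(L2) + P(D|L3)·P(L3) + P(D|L4)·P(L4) + P(D|L5)·P(L5) + P(D|L6)·P(L6)
      = 0.2348·0.047 + 0.1154·0.131 + 0.1104·0.046 + 0.1992·0.464 + 0.2419·0.088 + 0.0386·0.224
      = 0.0110356 + 0.0151174 + 0.0050784 + 0.0924288 + 0.0212872 + 0.0086464 = 0.1535938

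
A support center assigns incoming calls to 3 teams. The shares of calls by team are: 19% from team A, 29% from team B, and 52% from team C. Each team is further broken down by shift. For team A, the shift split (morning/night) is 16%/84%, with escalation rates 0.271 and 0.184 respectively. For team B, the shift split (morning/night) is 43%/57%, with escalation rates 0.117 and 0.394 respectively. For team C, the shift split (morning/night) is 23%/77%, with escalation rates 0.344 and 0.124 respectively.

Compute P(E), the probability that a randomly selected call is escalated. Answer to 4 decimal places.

P(E|A) = 0.16·0.271 + 0.84·0.184 = 0.04336 + 0.15456 = 0.19792
P(E|B) = 0.43·0.117 + 0.57·0.394 = 0.05031 + 0.22458 = 0.27489
P(E|C) = 0.23·0.344 + 0.77·0.124 = 0.07912 + 0.09548 = 0.1746
By total probability over the outer partition,
P(E) = 0.19·0.19792 + 0.29·0.27489 + 0.52·0.1746
      = 0.0376048 + 0.0797181 + 0.090792 = 0.2081149

P(E) ≈ 0.2081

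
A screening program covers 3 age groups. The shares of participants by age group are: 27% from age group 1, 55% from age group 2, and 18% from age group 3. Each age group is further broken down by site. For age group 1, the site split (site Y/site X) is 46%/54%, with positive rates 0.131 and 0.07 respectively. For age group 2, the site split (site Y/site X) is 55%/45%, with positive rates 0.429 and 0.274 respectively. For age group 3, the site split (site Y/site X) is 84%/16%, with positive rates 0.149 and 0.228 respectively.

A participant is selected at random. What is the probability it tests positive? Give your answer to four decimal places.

0.2532

P(T|1) = 0.46·0.131 + 0.54·0.07 = 0.06026 + 0.0378 = 0.09806
P(T|2) = 0.55·0.429 + 0.45·0.274 = 0.23595 + 0.1233 = 0.35925
P(T|3) = 0.84·0.149 + 0.16·0.228 = 0.12516 + 0.03648 = 0.16164
Then overall,
P(T) = 0.27·0.09806 + 0.55·0.35925 + 0.18·0.16164
      = 0.0264762 + 0.1975875 + 0.0290952 = 0.2531589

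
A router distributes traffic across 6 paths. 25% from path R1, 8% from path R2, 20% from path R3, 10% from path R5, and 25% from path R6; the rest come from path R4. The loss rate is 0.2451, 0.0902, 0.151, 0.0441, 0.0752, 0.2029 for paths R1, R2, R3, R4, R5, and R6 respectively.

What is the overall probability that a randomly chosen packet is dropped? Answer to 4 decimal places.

0.1622

P(R4) = 1 − (0.25 + 0.08 + 0.2 + 0.1 + 0.25) = 0.12.
P(L) = P(L|R1)·P(R1) + P(L|R2)·P(R2) + P(L|R3)·P(R3) + P(L|R4)·P(R4) + P(L|R5)·P(R5) + P(L|R6)·P(R6)
      = 0.2451·0.25 + 0.0902·0.08 + 0.151·0.2 + 0.0441·0.12 + 0.0752·0.1 + 0.2029·0.25
      = 0.061275 + 0.007216 + 0.0302 + 0.005292 + 0.00752 + 0.050725 = 0.162228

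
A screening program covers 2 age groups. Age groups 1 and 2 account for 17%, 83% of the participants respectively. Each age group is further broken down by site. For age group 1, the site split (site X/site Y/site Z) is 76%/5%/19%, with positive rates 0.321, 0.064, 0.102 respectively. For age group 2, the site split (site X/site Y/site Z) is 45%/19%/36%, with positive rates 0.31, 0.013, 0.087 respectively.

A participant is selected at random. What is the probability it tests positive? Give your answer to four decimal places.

P(T|1) = 0.76·0.321 + 0.05·0.064 + 0.19·0.102 = 0.24396 + 0.0032 + 0.01938 = 0.26654
P(T|2) = 0.45·0.31 + 0.19·0.013 + 0.36·0.087 = 0.1395 + 0.00247 + 0.03132 = 0.17329
Then overall,
P(T) = 0.17·0.26654 + 0.83·0.17329
      = 0.0453118 + 0.1438307 = 0.1891425

0.1891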